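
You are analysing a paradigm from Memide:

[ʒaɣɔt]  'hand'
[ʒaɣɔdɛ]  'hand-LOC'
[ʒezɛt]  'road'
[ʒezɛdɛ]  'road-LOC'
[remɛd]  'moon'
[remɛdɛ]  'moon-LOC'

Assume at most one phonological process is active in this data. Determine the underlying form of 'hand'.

The root 'hand' surfaces as [ʒaɣɔt] and [ʒaɣɔdɛ], with a stem-final [t] ~ [d] alternation.
Compare 'moon', with invariant [d] in [remɛd] and [remɛdɛ]: an analysis with underlying /d/ and a rule producing [t] in isolation would wrongly predict alternation here too.
The underlying segment must be /t/; voiceless stops become voiced between vowels, yielding [d] there.
So 'hand' = /ʒaɣɔt/.

/ʒaɣɔt/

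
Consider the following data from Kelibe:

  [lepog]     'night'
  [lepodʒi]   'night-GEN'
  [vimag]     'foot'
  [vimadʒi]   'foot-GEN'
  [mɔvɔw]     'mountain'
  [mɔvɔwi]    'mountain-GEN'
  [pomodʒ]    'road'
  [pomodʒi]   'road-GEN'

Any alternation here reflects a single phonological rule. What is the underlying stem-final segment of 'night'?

/g/

The stem for 'night' ends in [g] in [lepog] but [dʒ] in [lepodʒi].
If /dʒ/ were underlying and a rule turned it into [g] in isolation, 'road' would also alternate; but it has [dʒ] in both [pomodʒ] and [pomodʒi].
So /g/ is underlying, and a rule of palatalization before a front vowel — /g/ becomes palato-alveolar [dʒ] before a front vowel — gives [dʒ].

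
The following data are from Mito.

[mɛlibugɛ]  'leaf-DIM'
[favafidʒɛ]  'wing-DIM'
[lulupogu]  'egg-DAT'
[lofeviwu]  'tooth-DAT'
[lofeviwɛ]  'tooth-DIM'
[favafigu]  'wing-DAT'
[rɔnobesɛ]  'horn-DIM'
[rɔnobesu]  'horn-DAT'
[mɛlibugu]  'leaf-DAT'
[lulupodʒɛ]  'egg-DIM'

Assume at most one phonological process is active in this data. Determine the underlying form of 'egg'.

/lulupodʒ/

The root 'egg' surfaces as [lulupogu] and [lulupodʒɛ], with a stem-final [g] ~ [dʒ] alternation.
The stem 'leaf' ([mɛlibugu], [mɛlibugɛ]) shows [g] unchanged in both environments, so [g] cannot be basic with [dʒ] derived before the DIM suffix.
The alternation reflects depalatalization: palato-alveolar /dʒ/ becomes [g] when no front vowel follows. /dʒ/ is underlying.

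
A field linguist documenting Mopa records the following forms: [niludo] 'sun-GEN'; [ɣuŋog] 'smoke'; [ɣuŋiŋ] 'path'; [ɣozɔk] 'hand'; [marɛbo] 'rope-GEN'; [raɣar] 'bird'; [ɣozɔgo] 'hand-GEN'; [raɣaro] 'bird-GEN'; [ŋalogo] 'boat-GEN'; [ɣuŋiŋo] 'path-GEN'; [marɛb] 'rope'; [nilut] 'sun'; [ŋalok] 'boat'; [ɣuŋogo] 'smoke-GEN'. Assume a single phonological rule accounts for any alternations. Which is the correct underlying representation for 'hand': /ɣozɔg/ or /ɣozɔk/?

/ɣozɔk/

The root 'hand' surfaces as [ɣozɔgo] and [ɣozɔk], with a stem-final [g] ~ [k] alternation.
But 'smoke' keeps [g] in both environments ([ɣuŋogo], [ɣuŋog]), so there is no rule changing /g/ to [k] in isolation.
The underlying segment must be /k/; voiceless stops become voiced between vowels, yielding [g] there.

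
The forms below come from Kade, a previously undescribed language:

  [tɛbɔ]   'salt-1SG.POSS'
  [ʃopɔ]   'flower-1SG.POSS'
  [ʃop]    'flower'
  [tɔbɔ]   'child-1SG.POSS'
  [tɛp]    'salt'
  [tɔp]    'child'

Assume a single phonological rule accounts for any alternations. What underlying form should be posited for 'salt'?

The stem for 'salt' ends in [b] in [tɛbɔ] but [p] in [tɛp].
The stem 'flower' ([ʃopɔ], [ʃop]) shows [p] unchanged in both environments, so [p] cannot be basic with [b] derived before the 1SG.POSS suffix.
The underlying segment must be /b/; voiced obstruents become voiceless word-finally, yielding [p] there.
So 'salt' = /tɛb/.

/tɛb/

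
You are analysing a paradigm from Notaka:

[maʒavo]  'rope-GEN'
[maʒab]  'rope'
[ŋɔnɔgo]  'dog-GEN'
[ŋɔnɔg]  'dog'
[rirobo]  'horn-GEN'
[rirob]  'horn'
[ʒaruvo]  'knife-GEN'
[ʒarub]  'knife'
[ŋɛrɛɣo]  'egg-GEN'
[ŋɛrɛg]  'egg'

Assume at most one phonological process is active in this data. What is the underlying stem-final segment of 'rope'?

In [maʒavo] and [maʒab] the final segment of 'rope' alternates: [v] ~ [b].
But 'horn' keeps [b] in both environments ([rirobo], [rirob]), so there is no rule changing /b/ to [v] before the GEN suffix.
The alternation reflects word-final hardening: voiced fricatives become stops word-finally. /v/ is underlying.

/v/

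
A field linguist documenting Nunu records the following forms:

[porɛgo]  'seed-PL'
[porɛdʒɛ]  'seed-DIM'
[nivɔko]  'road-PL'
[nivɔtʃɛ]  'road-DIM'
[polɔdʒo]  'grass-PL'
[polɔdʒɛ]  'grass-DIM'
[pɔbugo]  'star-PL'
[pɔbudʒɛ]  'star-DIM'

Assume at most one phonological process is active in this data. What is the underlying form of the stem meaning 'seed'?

/porɛg/

The root 'seed' surfaces as [porɛgo] and [porɛdʒɛ], with a stem-final [g] ~ [dʒ] alternation.
The stem 'grass' ([polɔdʒo], [polɔdʒɛ]) shows [dʒ] unchanged in both environments, so [dʒ] cannot be basic with [g] derived before the PL suffix.
The alternation reflects palatalization before a front vowel: /k/ and /g/ become palato-alveolar [tʃ] and [dʒ] before a front vowel. /g/ is underlying.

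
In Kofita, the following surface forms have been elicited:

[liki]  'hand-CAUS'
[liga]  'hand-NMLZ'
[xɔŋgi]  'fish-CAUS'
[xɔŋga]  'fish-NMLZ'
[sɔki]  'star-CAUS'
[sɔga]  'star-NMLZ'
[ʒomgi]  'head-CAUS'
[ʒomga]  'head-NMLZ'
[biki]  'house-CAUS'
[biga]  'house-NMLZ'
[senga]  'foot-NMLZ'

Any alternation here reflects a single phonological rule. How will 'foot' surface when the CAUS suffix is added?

The CAUS suffix surfaces as [-gi] and [-ki], depending on the final segment of the stem.
By contrast the NMLZ suffix keeps its initial [g] throughout — that segment must be underlying.
So the underlying form is /-ki/, and voiceless stops become voiced after a nasal.
After 'foot', which ends in a nasal, the suffix surfaces as [-gi], giving [sengi].

[sengi]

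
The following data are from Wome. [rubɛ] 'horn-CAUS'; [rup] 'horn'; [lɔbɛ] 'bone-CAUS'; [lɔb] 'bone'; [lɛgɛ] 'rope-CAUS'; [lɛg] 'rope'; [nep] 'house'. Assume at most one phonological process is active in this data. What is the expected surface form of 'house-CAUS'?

[nebɛ]

The stem for 'horn' ends in [b] in [rubɛ] but [p] in [rup].
The stem 'bone' ([lɔbɛ], [lɔb]) shows [b] unchanged in both environments, so [b] cannot be basic with [p] derived in isolation.
The alternation reflects intervocalic voicing: voiceless stops become voiced between vowels. /p/ is underlying.
From [nep] the stem 'house' is /nep/; between vowels this yields [nebɛ].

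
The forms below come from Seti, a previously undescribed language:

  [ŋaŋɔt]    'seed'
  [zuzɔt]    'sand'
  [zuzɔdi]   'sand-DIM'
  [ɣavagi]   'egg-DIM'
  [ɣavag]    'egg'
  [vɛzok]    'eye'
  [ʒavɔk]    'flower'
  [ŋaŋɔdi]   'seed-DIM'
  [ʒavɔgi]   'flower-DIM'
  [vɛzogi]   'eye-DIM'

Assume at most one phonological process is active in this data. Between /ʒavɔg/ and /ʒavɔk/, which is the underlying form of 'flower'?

/ʒavɔk/

In [ʒavɔgi] and [ʒavɔk] the final segment of 'flower' alternates: [g] ~ [k].
Compare 'egg', with invariant [g] in [ɣavagi] and [ɣavag]: an analysis with underlying /g/ and a rule producing [k] in isolation would wrongly predict alternation here too.
The underlying segment must be /k/; voiceless stops become voiced between vowels, yielding [g] there.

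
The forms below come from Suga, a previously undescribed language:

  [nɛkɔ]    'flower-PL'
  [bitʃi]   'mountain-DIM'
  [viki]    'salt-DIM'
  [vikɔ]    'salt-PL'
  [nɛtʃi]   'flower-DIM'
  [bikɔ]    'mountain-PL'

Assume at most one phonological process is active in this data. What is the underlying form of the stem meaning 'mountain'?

The stem for 'mountain' ends in [tʃ] in [bitʃi] but [k] in [bikɔ].
If /k/ were underlying and a rule turned it into [tʃ] before the DIM suffix, 'salt' would also alternate; but it has [k] in both [viki] and [vikɔ].
So /tʃ/ is underlying, and a rule of depalatalization — palato-alveolar /tʃ/ becomes [k] when no front vowel follows — gives [k].
So 'mountain' = /bitʃ/.

/bitʃ/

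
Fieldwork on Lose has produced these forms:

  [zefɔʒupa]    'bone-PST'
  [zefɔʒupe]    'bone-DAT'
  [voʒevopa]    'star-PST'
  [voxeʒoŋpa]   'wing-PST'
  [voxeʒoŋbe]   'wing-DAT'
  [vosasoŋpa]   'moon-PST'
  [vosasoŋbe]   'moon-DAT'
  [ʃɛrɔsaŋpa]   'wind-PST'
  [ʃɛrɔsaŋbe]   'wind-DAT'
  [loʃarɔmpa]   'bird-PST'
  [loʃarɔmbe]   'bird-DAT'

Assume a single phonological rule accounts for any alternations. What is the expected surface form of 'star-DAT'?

[voʒevope]

The DAT morpheme has two allomorphs, [-be] and [-pe].
By contrast the PST suffix keeps its initial [p] throughout — that segment must be underlying.
The DAT suffix is therefore /-be/ underlyingly, with post-vocalic devoicing: voiced stops become voiceless after a vowel.
After 'star', which ends in a vowel, the suffix surfaces as [-pe], giving [voʒevope].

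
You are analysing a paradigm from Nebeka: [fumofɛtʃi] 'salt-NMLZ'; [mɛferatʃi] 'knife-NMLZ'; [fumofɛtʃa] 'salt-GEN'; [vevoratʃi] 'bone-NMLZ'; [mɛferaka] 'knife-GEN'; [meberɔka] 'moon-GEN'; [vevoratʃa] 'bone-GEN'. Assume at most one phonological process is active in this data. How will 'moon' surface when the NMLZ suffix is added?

'knife' shows [tʃ] ~ [k] at the end of the stem ([mɛferatʃi] vs [mɛferaka]).
Compare 'salt', with invariant [tʃ] in [fumofɛtʃi] and [fumofɛtʃa]: an analysis with underlying /tʃ/ and a rule producing [k] before the GEN suffix would wrongly predict alternation here too.
The underlying segment must be /k/; /k/ becomes palato-alveolar [tʃ] before a front vowel, yielding [tʃ] there.
The one attested form of 'moon', [meberɔka], shows underlying /meberɔk/. Applying the same rule before a front vowel gives [meberɔtʃi].

[meberɔtʃi]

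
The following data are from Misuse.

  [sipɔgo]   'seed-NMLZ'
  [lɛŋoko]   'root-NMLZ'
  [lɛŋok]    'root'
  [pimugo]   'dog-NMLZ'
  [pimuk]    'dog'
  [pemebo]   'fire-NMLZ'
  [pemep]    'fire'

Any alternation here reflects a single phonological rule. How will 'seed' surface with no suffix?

In [pimugo] and [pimuk] the final segment of 'dog' alternates: [g] ~ [k].
If /k/ were underlying and a rule turned it into [g] before the NMLZ suffix, 'root' would also alternate; but it has [k] in both [lɛŋoko] and [lɛŋok].
Therefore /g/ is basic and [k] is derived by word-final obstruent devoicing (voiced obstruents become voiceless word-finally).
From [sipɔgo] the stem 'seed' is /sipɔg/; word-finally this yields [sipɔk].

[sipɔk]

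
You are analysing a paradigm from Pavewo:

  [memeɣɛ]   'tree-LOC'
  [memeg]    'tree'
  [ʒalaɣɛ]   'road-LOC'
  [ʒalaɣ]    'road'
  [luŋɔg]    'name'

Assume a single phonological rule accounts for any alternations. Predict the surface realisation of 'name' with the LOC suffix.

The stem for 'tree' ends in [ɣ] in [memeɣɛ] but [g] in [memeg].
The stem 'road' ([ʒalaɣɛ], [ʒalaɣ]) shows [ɣ] unchanged in both environments, so [ɣ] cannot be basic with [g] derived in isolation.
Therefore /g/ is basic and [ɣ] is derived by intervocalic spirantization (voiced stops become fricatives between vowels).
From [luŋɔg] the stem 'name' is /luŋɔg/; between vowels this yields [luŋɔɣɛ].

[luŋɔɣɛ]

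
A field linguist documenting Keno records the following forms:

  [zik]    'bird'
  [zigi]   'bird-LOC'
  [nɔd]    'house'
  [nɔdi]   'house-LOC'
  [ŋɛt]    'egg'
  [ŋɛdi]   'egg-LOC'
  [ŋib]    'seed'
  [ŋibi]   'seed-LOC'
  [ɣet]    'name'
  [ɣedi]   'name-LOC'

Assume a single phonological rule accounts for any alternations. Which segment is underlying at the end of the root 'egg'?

In [ŋɛt] and [ŋɛdi] the final segment of 'egg' alternates: [t] ~ [d].
But 'house' keeps [d] in both environments ([nɔd], [nɔdi]), so there is no rule changing /d/ to [t] in isolation.
Therefore /t/ is basic and [d] is derived by intervocalic voicing (voiceless stops become voiced between vowels).

/t/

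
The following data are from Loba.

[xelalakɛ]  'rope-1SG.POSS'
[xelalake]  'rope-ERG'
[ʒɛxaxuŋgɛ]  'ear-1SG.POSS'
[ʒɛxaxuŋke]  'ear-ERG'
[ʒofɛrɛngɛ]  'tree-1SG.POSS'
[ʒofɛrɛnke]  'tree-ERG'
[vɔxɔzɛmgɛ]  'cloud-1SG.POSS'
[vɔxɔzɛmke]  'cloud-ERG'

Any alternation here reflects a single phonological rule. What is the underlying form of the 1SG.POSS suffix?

The 1SG.POSS suffix surfaces as [-gɛ] and [-kɛ], depending on the final segment of the stem.
By contrast the ERG suffix keeps its initial [k] throughout — that segment must be underlying.
The 1SG.POSS suffix is therefore /-gɛ/ underlyingly, with post-vocalic devoicing: voiced stops become voiceless after a vowel.

/-gɛ/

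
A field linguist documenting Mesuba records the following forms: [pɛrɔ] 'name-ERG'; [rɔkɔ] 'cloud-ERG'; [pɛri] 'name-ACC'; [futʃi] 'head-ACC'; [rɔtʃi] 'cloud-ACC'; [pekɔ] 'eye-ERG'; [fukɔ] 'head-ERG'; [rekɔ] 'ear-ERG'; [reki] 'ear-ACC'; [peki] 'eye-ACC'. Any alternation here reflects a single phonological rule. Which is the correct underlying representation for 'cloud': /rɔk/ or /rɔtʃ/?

/rɔtʃ/

In [rɔkɔ] and [rɔtʃi] the final segment of 'cloud' alternates: [k] ~ [tʃ].
The stem 'ear' ([rekɔ], [reki]) shows [k] unchanged in both environments, so [k] cannot be basic with [tʃ] derived before the ACC suffix.
Therefore /tʃ/ is basic and [k] is derived by depalatalization (palato-alveolar /tʃ/ becomes [k] when no front vowel follows).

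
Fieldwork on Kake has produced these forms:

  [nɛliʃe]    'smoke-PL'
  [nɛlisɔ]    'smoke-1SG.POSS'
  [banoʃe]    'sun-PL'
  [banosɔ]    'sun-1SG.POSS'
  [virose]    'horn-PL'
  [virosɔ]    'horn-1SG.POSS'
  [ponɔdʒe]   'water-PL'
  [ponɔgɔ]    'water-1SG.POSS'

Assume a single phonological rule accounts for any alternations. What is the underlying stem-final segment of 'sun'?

The stem for 'sun' ends in [ʃ] in [banoʃe] but [s] in [banosɔ].
If /s/ were underlying and a rule turned it into [ʃ] before the PL suffix, 'horn' would also alternate; but it has [s] in both [virose] and [virosɔ].
Therefore /ʃ/ is basic and [s] is derived by depalatalization (palato-alveolar /dʒ/ and /ʃ/ become [g] and [s] when no front vowel follows).

/ʃ/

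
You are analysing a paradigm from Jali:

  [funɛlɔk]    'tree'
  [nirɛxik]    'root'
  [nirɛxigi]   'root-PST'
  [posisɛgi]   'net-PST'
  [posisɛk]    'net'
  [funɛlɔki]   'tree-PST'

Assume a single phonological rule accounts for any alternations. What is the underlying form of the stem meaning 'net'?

'net' shows [k] ~ [g] at the end of the stem ([posisɛk] vs [posisɛgi]).
Compare 'tree', with invariant [k] in [funɛlɔk] and [funɛlɔki]: an analysis with underlying /k/ and a rule producing [g] before the PST suffix would wrongly predict alternation here too.
Therefore /g/ is basic and [k] is derived by word-final obstruent devoicing (voiced obstruents become voiceless word-finally).

/posisɛg/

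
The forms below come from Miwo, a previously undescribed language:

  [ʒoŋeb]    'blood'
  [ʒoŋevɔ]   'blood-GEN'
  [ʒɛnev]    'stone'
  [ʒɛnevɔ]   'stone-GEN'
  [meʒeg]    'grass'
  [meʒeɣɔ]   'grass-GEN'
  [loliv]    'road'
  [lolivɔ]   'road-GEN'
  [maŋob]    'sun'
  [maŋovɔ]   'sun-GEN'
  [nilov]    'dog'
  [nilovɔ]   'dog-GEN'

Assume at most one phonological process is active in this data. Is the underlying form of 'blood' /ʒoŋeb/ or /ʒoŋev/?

'blood' shows [b] ~ [v] at the end of the stem ([ʒoŋeb] vs [ʒoŋevɔ]).
If /v/ were underlying and a rule turned it into [b] in isolation, 'road' would also alternate; but it has [v] in both [loliv] and [lolivɔ].
So /b/ is underlying, and a rule of intervocalic spirantization — voiced stops become fricatives between vowels — gives [v].

/ʒoŋeb/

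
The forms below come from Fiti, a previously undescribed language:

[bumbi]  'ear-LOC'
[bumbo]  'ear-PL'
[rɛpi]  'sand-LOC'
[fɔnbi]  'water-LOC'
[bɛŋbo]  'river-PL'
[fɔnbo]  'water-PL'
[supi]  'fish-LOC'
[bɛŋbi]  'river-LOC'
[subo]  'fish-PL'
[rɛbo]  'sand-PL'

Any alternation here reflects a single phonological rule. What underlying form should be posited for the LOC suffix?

The LOC morpheme has two allomorphs, [-bi] and [-pi].
By contrast the PL suffix keeps its initial [b] throughout — that segment must be underlying.
The LOC suffix is therefore /-pi/ underlyingly, with post-nasal voicing: voiceless stops become voiced after a nasal.

/-pi/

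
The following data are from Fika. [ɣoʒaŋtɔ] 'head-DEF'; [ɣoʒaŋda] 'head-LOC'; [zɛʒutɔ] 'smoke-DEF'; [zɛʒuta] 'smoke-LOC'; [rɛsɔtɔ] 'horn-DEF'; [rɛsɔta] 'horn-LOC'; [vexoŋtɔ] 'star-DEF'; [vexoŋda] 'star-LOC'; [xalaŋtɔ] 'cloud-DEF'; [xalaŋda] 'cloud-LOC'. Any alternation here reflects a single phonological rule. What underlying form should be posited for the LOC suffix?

/-da/

The LOC morpheme has two allomorphs, [-da] and [-ta].
The DEF suffix, which begins with [t], is invariant after every stem; so [t] is not altered by any rule here.
So the underlying form is /-da/, and voiced stops become voiceless after a vowel.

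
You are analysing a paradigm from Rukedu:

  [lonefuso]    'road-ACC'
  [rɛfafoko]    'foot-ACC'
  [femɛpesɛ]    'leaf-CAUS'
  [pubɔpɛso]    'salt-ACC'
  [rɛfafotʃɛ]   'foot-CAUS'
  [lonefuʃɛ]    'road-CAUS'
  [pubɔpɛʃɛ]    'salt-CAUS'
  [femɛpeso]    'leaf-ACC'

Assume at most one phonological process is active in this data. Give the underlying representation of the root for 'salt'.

/pubɔpɛʃ/

'salt' shows [s] ~ [ʃ] at the end of the stem ([pubɔpɛso] vs [pubɔpɛʃɛ]).
But 'leaf' keeps [s] in both environments ([femɛpeso], [femɛpesɛ]), so there is no rule changing /s/ to [ʃ] before the CAUS suffix.
So /ʃ/ is underlying, and a rule of depalatalization — palato-alveolar /tʃ/ and /ʃ/ become [k] and [s] when no front vowel follows — gives [s].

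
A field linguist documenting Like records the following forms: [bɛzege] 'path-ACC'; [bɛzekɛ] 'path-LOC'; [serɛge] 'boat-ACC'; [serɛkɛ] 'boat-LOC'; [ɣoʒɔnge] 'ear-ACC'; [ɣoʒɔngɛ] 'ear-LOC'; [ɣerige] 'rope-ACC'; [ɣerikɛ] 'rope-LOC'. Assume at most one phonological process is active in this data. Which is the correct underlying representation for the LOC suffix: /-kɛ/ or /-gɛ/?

/-kɛ/

The LOC morpheme has two allomorphs, [-gɛ] and [-kɛ].
The ACC suffix, which begins with [g], is invariant after every stem; so [g] is not altered by any rule here.
The LOC suffix is therefore /-kɛ/ underlyingly, with post-nasal voicing: voiceless stops become voiced after a nasal.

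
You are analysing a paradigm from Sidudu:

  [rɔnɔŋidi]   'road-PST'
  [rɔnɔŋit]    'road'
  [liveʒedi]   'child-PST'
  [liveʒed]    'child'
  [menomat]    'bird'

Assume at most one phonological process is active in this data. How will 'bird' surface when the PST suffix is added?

The root 'road' surfaces as [rɔnɔŋidi] and [rɔnɔŋit], with a stem-final [d] ~ [t] alternation.
Compare 'child', with invariant [d] in [liveʒedi] and [liveʒed]: an analysis with underlying /d/ and a rule producing [t] in isolation would wrongly predict alternation here too.
Therefore /t/ is basic and [d] is derived by intervocalic voicing (voiceless stops become voiced between vowels).
The one attested form of 'bird', [menomat], shows underlying /menomat/. Applying the same rule between vowels gives [menomadi].

[menomadi]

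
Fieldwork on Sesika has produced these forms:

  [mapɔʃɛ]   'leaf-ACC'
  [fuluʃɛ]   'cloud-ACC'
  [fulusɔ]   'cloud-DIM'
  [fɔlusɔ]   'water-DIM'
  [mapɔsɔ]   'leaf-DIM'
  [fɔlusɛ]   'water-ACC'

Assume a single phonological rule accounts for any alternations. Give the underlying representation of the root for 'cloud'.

The stem for 'cloud' ends in [s] in [fulusɔ] but [ʃ] in [fuluʃɛ].
If /s/ were underlying and a rule turned it into [ʃ] before the ACC suffix, 'water' would also alternate; but it has [s] in both [fɔlusɔ] and [fɔlusɛ].
Therefore /ʃ/ is basic and [s] is derived by depalatalization (palato-alveolar /ʃ/ becomes [s] when no front vowel follows).

/fuluʃ/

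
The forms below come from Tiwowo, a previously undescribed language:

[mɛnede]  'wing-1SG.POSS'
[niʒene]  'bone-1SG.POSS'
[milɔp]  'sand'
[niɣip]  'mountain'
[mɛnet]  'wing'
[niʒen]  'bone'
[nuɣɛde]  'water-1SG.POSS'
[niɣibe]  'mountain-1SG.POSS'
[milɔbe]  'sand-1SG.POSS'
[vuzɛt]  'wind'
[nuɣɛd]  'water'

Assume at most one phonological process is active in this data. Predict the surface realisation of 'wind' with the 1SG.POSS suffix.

[vuzɛde]

The root 'wing' surfaces as [mɛnede] and [mɛnet], with a stem-final [d] ~ [t] alternation.
If /d/ were underlying and a rule turned it into [t] in isolation, 'water' would also alternate; but it has [d] in both [nuɣɛde] and [nuɣɛd].
Therefore /t/ is basic and [d] is derived by intervocalic voicing (voiceless stops become voiced between vowels).
The one attested form of 'wind', [vuzɛt], shows underlying /vuzɛt/. Applying the same rule between vowels gives [vuzɛde].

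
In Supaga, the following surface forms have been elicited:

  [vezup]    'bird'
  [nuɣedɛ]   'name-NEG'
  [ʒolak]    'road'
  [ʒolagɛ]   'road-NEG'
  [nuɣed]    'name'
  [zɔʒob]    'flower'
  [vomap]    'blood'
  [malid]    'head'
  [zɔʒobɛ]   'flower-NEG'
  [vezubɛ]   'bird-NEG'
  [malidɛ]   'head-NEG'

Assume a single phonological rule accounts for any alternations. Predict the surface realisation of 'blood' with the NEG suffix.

The root 'bird' surfaces as [vezup] and [vezubɛ], with a stem-final [p] ~ [b] alternation.
But 'flower' keeps [b] in both environments ([zɔʒob], [zɔʒobɛ]), so there is no rule changing /b/ to [p] in isolation.
The underlying segment must be /p/; voiceless stops become voiced between vowels, yielding [b] there.
The one attested form of 'blood', [vomap], shows underlying /vomap/. Applying the same rule between vowels gives [vomabɛ].

[vomabɛ]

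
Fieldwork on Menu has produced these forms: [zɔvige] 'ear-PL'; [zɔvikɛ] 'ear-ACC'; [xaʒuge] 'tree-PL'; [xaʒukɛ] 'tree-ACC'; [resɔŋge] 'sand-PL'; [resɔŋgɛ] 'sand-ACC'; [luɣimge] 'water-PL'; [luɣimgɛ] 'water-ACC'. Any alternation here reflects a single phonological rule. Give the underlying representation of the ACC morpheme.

/-kɛ/

The ACC suffix surfaces as [-gɛ] and [-kɛ], depending on the final segment of the stem.
The PL suffix, which begins with [g], is invariant after every stem; so [g] is not altered by any rule here.
So the underlying form is /-kɛ/, and voiceless stops become voiced after a nasal.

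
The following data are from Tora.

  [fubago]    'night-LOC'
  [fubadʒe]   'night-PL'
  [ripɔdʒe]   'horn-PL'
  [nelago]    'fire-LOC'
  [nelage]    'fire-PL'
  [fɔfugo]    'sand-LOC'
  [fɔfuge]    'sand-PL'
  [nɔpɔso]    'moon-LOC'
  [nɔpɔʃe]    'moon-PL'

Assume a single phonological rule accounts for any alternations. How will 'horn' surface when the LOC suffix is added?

The root 'night' surfaces as [fubago] and [fubadʒe], with a stem-final [g] ~ [dʒ] alternation.
If /g/ were underlying and a rule turned it into [dʒ] before the PL suffix, 'fire' would also alternate; but it has [g] in both [nelago] and [nelage].
So /dʒ/ is underlying, and a rule of depalatalization — palato-alveolar /dʒ/ and /ʃ/ become [g] and [s] when no front vowel follows — gives [g].
The one attested form of 'horn', [ripɔdʒe], shows underlying /ripɔdʒ/. Applying the same rule when no front vowel follows gives [ripɔgo].

[ripɔgo]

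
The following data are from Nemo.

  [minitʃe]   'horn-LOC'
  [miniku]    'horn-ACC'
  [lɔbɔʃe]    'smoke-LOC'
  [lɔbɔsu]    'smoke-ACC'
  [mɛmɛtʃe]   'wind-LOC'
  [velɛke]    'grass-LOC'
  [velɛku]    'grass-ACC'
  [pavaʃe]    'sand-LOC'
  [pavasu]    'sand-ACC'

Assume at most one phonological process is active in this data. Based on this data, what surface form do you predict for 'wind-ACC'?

[mɛmɛku]

The root 'horn' surfaces as [minitʃe] and [miniku], with a stem-final [tʃ] ~ [k] alternation.
The stem 'grass' ([velɛke], [velɛku]) shows [k] unchanged in both environments, so [k] cannot be basic with [tʃ] derived before the LOC suffix.
The underlying segment must be /tʃ/; palato-alveolar /tʃ/ and /ʃ/ become [k] and [s] when no front vowel follows, yielding [k] there.
From [mɛmɛtʃe] the stem 'wind' is /mɛmɛtʃ/; when no front vowel follows this yields [mɛmɛku].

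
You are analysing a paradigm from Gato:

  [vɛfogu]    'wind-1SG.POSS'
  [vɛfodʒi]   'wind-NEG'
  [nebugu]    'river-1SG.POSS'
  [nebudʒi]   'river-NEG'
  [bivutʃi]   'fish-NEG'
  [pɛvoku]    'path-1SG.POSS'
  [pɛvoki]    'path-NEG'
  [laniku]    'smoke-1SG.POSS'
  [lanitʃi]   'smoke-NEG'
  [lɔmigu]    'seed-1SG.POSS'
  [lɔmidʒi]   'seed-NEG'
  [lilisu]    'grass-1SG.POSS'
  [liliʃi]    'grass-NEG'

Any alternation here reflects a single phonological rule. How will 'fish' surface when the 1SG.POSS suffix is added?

[bivuku]

The stem for 'smoke' ends in [k] in [laniku] but [tʃ] in [lanitʃi].
Compare 'path', with invariant [k] in [pɛvoku] and [pɛvoki]: an analysis with underlying /k/ and a rule producing [tʃ] before the NEG suffix would wrongly predict alternation here too.
The alternation reflects depalatalization: palato-alveolar /tʃ/, /dʒ/ and /ʃ/ become [k], [g] and [s] when no front vowel follows. /tʃ/ is underlying.
From [bivutʃi] the stem 'fish' is /bivutʃ/; when no front vowel follows this yields [bivuku].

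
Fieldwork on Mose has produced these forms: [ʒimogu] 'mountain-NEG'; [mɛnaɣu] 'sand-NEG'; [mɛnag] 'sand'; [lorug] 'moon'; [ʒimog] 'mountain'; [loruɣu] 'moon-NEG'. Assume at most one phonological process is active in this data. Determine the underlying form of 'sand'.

/mɛnaɣ/

'sand' shows [g] ~ [ɣ] at the end of the stem ([mɛnag] vs [mɛnaɣu]).
But 'mountain' keeps [g] in both environments ([ʒimog], [ʒimogu]), so there is no rule changing /g/ to [ɣ] before the NEG suffix.
Therefore /ɣ/ is basic and [g] is derived by word-final hardening (voiced fricatives become stops word-finally).
Hence 'sand' is /mɛnaɣ/ underlyingly.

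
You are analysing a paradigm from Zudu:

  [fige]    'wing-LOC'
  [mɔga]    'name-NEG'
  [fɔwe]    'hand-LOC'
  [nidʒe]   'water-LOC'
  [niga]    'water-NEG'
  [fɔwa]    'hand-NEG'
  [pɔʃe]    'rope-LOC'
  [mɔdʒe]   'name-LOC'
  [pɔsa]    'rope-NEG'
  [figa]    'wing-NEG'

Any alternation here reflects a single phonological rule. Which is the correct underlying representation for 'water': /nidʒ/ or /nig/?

In [niga] and [nidʒe] the final segment of 'water' alternates: [g] ~ [dʒ].
If /g/ were underlying and a rule turned it into [dʒ] before the LOC suffix, 'wing' would also alternate; but it has [g] in both [figa] and [fige].
Therefore /dʒ/ is basic and [g] is derived by depalatalization (palato-alveolar /dʒ/ and /ʃ/ become [g] and [s] when no front vowel follows).

/nidʒ/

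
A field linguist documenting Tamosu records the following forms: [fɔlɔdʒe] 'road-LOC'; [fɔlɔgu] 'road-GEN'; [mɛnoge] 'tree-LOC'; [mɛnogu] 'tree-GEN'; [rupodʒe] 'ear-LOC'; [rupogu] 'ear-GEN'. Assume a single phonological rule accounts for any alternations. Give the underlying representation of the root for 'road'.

/fɔlɔdʒ/

The stem for 'road' ends in [dʒ] in [fɔlɔdʒe] but [g] in [fɔlɔgu].
The stem 'tree' ([mɛnoge], [mɛnogu]) shows [g] unchanged in both environments, so [g] cannot be basic with [dʒ] derived before the LOC suffix.
The underlying segment must be /dʒ/; palato-alveolar /dʒ/ becomes [g] when no front vowel follows, yielding [g] there.
So 'road' = /fɔlɔdʒ/.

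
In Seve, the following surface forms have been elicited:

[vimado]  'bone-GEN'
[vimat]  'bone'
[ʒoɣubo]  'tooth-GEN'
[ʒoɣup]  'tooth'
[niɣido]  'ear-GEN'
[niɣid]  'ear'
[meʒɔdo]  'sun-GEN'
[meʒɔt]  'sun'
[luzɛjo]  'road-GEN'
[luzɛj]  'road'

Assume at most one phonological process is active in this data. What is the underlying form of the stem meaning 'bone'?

/vimat/

In [vimado] and [vimat] the final segment of 'bone' alternates: [d] ~ [t].
But 'ear' keeps [d] in both environments ([niɣido], [niɣid]), so there is no rule changing /d/ to [t] in isolation.
So /t/ is underlying, and a rule of intervocalic voicing — voiceless stops become voiced between vowels — gives [d].
So 'bone' = /vimat/.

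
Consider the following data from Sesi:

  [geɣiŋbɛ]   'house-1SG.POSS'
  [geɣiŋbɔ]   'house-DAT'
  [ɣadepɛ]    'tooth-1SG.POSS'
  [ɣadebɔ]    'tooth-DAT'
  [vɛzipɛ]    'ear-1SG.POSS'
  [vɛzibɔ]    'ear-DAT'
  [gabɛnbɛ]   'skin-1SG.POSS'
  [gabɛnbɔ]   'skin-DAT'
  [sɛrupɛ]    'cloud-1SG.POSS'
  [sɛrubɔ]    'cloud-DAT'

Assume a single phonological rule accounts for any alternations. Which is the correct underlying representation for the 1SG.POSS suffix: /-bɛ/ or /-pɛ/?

The 1SG.POSS morpheme has two allomorphs, [-bɛ] and [-pɛ].
By contrast the DAT suffix keeps its initial [b] throughout — that segment must be underlying.
The 1SG.POSS suffix is therefore /-pɛ/ underlyingly, with post-nasal voicing: voiceless stops become voiced after a nasal.

/-pɛ/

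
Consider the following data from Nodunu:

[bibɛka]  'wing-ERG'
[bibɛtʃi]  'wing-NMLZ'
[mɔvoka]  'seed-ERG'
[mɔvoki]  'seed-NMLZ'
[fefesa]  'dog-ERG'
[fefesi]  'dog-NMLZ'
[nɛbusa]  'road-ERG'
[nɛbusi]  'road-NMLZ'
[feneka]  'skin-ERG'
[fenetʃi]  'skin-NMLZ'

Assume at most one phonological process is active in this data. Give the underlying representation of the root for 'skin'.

/fenetʃ/

The root 'skin' surfaces as [feneka] and [fenetʃi], with a stem-final [k] ~ [tʃ] alternation.
Compare 'seed', with invariant [k] in [mɔvoka] and [mɔvoki]: an analysis with underlying /k/ and a rule producing [tʃ] before the NMLZ suffix would wrongly predict alternation here too.
The underlying segment must be /tʃ/; palato-alveolar /tʃ/ becomes [k] when no front vowel follows, yielding [k] there.
The underlying form of 'skin' is therefore /fenetʃ/.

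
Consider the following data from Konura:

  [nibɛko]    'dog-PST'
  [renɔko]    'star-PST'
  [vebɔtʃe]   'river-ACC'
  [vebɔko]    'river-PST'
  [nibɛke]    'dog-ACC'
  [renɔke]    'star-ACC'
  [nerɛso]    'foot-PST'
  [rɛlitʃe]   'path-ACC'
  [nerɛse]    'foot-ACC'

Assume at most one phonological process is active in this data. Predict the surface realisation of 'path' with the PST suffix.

'river' shows [k] ~ [tʃ] at the end of the stem ([vebɔko] vs [vebɔtʃe]).
But 'dog' keeps [k] in both environments ([nibɛko], [nibɛke]), so there is no rule changing /k/ to [tʃ] before the ACC suffix.
Therefore /tʃ/ is basic and [k] is derived by depalatalization (palato-alveolar /tʃ/ becomes [k] when no front vowel follows).
From [rɛlitʃe] the stem 'path' is /rɛlitʃ/; when no front vowel follows this yields [rɛliko].

[rɛliko]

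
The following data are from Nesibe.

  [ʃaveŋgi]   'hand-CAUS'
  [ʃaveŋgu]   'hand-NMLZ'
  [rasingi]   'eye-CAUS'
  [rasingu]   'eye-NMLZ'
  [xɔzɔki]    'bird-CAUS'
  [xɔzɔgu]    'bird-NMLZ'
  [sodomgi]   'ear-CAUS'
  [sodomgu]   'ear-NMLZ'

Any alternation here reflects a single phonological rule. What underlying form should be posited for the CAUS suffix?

The CAUS morpheme has two allomorphs, [-gi] and [-ki].
The NMLZ suffix, which begins with [g], is invariant after every stem; so [g] is not altered by any rule here.
So the underlying form is /-ki/, and voiceless stops become voiced after a nasal.

/-ki/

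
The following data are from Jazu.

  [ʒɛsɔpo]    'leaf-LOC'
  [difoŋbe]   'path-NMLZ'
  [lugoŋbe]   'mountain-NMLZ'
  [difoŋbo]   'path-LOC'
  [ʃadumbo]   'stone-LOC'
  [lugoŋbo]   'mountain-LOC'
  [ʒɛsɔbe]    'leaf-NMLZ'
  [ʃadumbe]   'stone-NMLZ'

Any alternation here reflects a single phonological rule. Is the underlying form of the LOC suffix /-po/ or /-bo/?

The LOC suffix surfaces as [-bo] and [-po], depending on the final segment of the stem.
By contrast the NMLZ suffix keeps its initial [b] throughout — that segment must be underlying.
The LOC suffix is therefore /-po/ underlyingly, with post-nasal voicing: voiceless stops become voiced after a nasal.

/-po/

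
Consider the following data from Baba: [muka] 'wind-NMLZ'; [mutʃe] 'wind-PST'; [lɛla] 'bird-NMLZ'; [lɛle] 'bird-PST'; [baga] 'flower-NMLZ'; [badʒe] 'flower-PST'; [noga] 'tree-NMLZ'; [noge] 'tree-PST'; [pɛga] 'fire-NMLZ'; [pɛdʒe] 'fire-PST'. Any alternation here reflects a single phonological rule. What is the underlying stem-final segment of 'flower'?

'flower' shows [g] ~ [dʒ] at the end of the stem ([baga] vs [badʒe]).
The stem 'tree' ([noga], [noge]) shows [g] unchanged in both environments, so [g] cannot be basic with [dʒ] derived before the PST suffix.
The underlying segment must be /dʒ/; palato-alveolar /tʃ/ and /dʒ/ become [k] and [g] when no front vowel follows, yielding [g] there.

/dʒ/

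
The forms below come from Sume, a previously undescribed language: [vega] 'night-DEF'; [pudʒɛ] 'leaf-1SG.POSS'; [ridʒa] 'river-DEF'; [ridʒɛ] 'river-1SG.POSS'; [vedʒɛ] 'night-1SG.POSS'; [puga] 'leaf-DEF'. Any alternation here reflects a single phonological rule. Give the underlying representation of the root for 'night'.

/veg/

The stem for 'night' ends in [dʒ] in [vedʒɛ] but [g] in [vega].
If /dʒ/ were underlying and a rule turned it into [g] before the DEF suffix, 'river' would also alternate; but it has [dʒ] in both [ridʒɛ] and [ridʒa].
So /g/ is underlying, and a rule of palatalization before a front vowel — /g/ becomes palato-alveolar [dʒ] before a front vowel — gives [dʒ].
The underlying form of 'night' is therefore /veg/.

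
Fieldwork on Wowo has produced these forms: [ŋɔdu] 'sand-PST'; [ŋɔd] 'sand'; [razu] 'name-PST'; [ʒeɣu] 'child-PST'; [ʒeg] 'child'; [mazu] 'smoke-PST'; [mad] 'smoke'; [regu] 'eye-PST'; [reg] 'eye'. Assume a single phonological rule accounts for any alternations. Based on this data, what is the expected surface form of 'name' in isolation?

The stem for 'smoke' ends in [z] in [mazu] but [d] in [mad].
The stem 'sand' ([ŋɔdu], [ŋɔd]) shows [d] unchanged in both environments, so [d] cannot be basic with [z] derived before the PST suffix.
The alternation reflects word-final hardening: voiced fricatives become stops word-finally. /z/ is underlying.
The one attested form of 'name', [razu], shows underlying /raz/. Applying the same rule word-finally gives [rad].

[rad]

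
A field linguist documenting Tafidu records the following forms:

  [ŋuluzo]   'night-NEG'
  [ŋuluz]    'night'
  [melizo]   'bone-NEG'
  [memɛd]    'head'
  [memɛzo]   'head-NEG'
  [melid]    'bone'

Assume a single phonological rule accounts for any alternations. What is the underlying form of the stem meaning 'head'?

In [memɛzo] and [memɛd] the final segment of 'head' alternates: [z] ~ [d].
The stem 'night' ([ŋuluzo], [ŋuluz]) shows [z] unchanged in both environments, so [z] cannot be basic with [d] derived in isolation.
The alternation reflects intervocalic spirantization: voiced stops become fricatives between vowels. /d/ is underlying.
So 'head' = /memɛd/.

/memɛd/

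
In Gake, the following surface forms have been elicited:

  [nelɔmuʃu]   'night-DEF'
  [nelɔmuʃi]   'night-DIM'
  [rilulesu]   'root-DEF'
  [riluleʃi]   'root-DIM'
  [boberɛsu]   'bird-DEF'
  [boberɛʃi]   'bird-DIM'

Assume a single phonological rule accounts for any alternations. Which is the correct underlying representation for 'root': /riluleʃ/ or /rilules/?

/rilules/

The root 'root' surfaces as [rilulesu] and [riluleʃi], with a stem-final [s] ~ [ʃ] alternation.
The stem 'night' ([nelɔmuʃu], [nelɔmuʃi]) shows [ʃ] unchanged in both environments, so [ʃ] cannot be basic with [s] derived before the DEF suffix.
So /s/ is underlying, and a rule of palatalization before a front vowel — /s/ becomes palato-alveolar [ʃ] before a front vowel — gives [ʃ].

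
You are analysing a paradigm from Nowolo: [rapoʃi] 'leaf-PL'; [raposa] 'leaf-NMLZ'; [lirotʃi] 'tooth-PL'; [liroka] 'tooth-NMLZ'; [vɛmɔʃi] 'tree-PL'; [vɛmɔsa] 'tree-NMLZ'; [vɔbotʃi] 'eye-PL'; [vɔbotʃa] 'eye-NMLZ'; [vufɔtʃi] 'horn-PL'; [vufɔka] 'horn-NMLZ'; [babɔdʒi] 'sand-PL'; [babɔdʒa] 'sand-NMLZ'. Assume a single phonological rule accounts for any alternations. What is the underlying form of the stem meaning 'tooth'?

'tooth' shows [tʃ] ~ [k] at the end of the stem ([lirotʃi] vs [liroka]).
But 'eye' keeps [tʃ] in both environments ([vɔbotʃi], [vɔbotʃa]), so there is no rule changing /tʃ/ to [k] before the NMLZ suffix.
The alternation reflects palatalization before a front vowel: /k/ and /s/ become palato-alveolar [tʃ] and [ʃ] before a front vowel. /k/ is underlying.

/lirok/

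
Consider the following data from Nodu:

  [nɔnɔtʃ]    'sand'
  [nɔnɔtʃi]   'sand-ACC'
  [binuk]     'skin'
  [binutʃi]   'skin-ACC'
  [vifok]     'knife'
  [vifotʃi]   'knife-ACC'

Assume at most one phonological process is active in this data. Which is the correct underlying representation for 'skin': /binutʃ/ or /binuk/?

In [binuk] and [binutʃi] the final segment of 'skin' alternates: [k] ~ [tʃ].
The stem 'sand' ([nɔnɔtʃ], [nɔnɔtʃi]) shows [tʃ] unchanged in both environments, so [tʃ] cannot be basic with [k] derived in isolation.
The underlying segment must be /k/; /k/ becomes palato-alveolar [tʃ] before a front vowel, yielding [tʃ] there.

/binuk/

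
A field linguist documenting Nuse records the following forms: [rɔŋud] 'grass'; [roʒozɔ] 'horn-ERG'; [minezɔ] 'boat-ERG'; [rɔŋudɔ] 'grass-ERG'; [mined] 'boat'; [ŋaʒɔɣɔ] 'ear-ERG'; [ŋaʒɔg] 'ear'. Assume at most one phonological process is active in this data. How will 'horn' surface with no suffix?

[roʒod]

'boat' shows [z] ~ [d] at the end of the stem ([minezɔ] vs [mined]).
The stem 'grass' ([rɔŋudɔ], [rɔŋud]) shows [d] unchanged in both environments, so [d] cannot be basic with [z] derived before the ERG suffix.
So /z/ is underlying, and a rule of word-final hardening — voiced fricatives become stops word-finally — gives [d].
The one attested form of 'horn', [roʒozɔ], shows underlying /roʒoz/. Applying the same rule word-finally gives [roʒod].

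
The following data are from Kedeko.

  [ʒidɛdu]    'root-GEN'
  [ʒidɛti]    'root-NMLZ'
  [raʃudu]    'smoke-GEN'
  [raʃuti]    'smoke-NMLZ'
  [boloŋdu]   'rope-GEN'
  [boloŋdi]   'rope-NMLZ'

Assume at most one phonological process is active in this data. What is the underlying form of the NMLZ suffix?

The NMLZ morpheme has two allomorphs, [-di] and [-ti].
The GEN suffix, which begins with [d], is invariant after every stem; so [d] is not altered by any rule here.
So the underlying form is /-ti/, and voiceless stops become voiced after a nasal.

/-ti/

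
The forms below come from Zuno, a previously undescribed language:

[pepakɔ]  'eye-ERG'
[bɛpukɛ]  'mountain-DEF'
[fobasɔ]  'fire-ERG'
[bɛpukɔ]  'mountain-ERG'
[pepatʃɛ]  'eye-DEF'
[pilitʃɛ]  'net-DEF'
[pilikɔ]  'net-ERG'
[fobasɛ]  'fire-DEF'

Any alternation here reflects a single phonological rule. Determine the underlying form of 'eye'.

/pepatʃ/

The stem for 'eye' ends in [k] in [pepakɔ] but [tʃ] in [pepatʃɛ].
But 'mountain' keeps [k] in both environments ([bɛpukɔ], [bɛpukɛ]), so there is no rule changing /k/ to [tʃ] before the DEF suffix.
So /tʃ/ is underlying, and a rule of depalatalization — palato-alveolar /tʃ/ becomes [k] when no front vowel follows — gives [k].
The underlying form of 'eye' is therefore /pepatʃ/.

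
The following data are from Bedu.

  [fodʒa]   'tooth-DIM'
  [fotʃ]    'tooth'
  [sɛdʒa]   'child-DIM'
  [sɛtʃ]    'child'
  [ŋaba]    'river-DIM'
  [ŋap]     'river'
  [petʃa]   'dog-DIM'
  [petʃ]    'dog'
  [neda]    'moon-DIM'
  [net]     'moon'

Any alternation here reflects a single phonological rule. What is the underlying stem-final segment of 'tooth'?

The root 'tooth' surfaces as [fodʒa] and [fotʃ], with a stem-final [dʒ] ~ [tʃ] alternation.
Compare 'dog', with invariant [tʃ] in [petʃa] and [petʃ]: an analysis with underlying /tʃ/ and a rule producing [dʒ] before the DIM suffix would wrongly predict alternation here too.
So /dʒ/ is underlying, and a rule of word-final obstruent devoicing — voiced obstruents become voiceless word-finally — gives [tʃ].

/dʒ/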